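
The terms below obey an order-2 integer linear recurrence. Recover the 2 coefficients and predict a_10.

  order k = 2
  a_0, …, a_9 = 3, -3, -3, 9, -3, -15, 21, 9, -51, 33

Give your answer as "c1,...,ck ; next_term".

  a_2 = -1·-3 + -2·3 = -3
  a_3 = -1·-3 + -2·-3 = 9
  a_4 = -1·9 + -2·-3 = -3
  a_5 = -1·-3 + -2·9 = -15
  a_6 = -1·-15 + -2·-3 = 21
  a_7 = -1·21 + -2·-15 = 9
  a_8 = -1·9 + -2·21 = -51
  a_9 = -1·-51 + -2·9 = 33
  a_10 = -1·33 + -2·-51 = 69

-1,-2 ; 69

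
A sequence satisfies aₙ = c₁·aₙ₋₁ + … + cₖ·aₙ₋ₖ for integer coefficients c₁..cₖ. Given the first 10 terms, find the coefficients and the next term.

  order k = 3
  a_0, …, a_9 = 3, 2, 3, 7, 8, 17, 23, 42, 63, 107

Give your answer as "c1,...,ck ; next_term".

  a_3 = 0·3 + 2·2 + 1·3 = 7
  a_4 = 0·7 + 2·3 + 1·2 = 8
  a_5 = 0·8 + 2·7 + 1·3 = 17
  a_6 = 0·17 + 2·8 + 1·7 = 23
  a_7 = 0·23 + 2·17 + 1·8 = 42
  a_8 = 0·42 + 2·23 + 1·17 = 63
  a_9 = 0·63 + 2·42 + 1·23 = 107
  a_10 = 0·107 + 2·63 + 1·42 = 168

0,2,1 ; 168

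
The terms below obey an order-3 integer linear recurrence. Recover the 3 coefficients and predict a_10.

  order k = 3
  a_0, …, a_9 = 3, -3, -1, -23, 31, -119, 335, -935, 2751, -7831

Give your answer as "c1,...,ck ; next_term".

  a_3 = -1·-1 + 4·-3 + -4·3 = -23
  a_4 = -1·-23 + 4·-1 + -4·-3 = 31
  a_5 = -1·31 + 4·-23 + -4·-1 = -119
  a_6 = -1·-119 + 4·31 + -4·-23 = 335
  a_7 = -1·335 + 4·-119 + -4·31 = -935
  a_8 = -1·-935 + 4·335 + -4·-119 = 2751
  a_9 = -1·2751 + 4·-935 + -4·335 = -7831
  a_10 = -1·-7831 + 4·2751 + -4·-935 = 22575

-1,4,-4 ; 22575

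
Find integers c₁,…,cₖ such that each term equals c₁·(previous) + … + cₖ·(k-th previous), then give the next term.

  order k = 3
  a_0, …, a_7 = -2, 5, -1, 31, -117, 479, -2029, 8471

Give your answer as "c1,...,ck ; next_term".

  a_3 = -3·-1 + 4·5 + -4·-2 = 31
  a_4 = -3·31 + 4·-1 + -4·5 = -117
  a_5 = -3·-117 + 4·31 + -4·-1 = 479
  a_6 = -3·479 + 4·-117 + -4·31 = -2029
  a_7 = -3·-2029 + 4·479 + -4·-117 = 8471
  a_8 = -3·8471 + 4·-2029 + -4·479 = -35445

-3,4,-4 ; -35445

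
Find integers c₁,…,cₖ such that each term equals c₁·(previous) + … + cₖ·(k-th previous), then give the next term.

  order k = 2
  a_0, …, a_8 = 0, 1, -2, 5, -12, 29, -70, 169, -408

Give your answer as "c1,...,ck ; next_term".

-2,1 ; 985

  a_2 = -2·1 + 1·0 = -2
  a_3 = -2·-2 + 1·1 = 5
  a_4 = -2·5 + 1·-2 = -12
  a_5 = -2·-12 + 1·5 = 29
  a_6 = -2·29 + 1·-12 = -70
  a_7 = -2·-70 + 1·29 = 169
  a_8 = -2·169 + 1·-70 = -408
  a_9 = -2·-408 + 1·169 = 985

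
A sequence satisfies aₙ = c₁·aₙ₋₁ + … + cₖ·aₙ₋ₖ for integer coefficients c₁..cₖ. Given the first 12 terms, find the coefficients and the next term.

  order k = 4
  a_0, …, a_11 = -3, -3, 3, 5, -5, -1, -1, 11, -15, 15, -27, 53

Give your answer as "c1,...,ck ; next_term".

  a_4 = -1·5 + 0·3 + -1·-3 + 1·-3 = -5
  a_5 = -1·-5 + 0·5 + -1·3 + 1·-3 = -1
  a_6 = -1·-1 + 0·-5 + -1·5 + 1·3 = -1
  a_7 = -1·-1 + 0·-1 + -1·-5 + 1·5 = 11
  a_8 = -1·11 + 0·-1 + -1·-1 + 1·-5 = -15
  a_9 = -1·-15 + 0·11 + -1·-1 + 1·-1 = 15
  a_10 = -1·15 + 0·-15 + -1·11 + 1·-1 = -27
  a_11 = -1·-27 + 0·15 + -1·-15 + 1·11 = 53
  a_12 = -1·53 + 0·-27 + -1·15 + 1·-15 = -83

-1,0,-1,1 ; -83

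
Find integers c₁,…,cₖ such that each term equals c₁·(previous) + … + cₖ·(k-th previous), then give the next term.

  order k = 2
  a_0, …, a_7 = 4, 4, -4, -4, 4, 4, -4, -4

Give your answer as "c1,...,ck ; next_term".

  a_2 = 0·4 + -1·4 = -4
  a_3 = 0·-4 + -1·4 = -4
  a_4 = 0·-4 + -1·-4 = 4
  a_5 = 0·4 + -1·-4 = 4
  a_6 = 0·4 + -1·4 = -4
  a_7 = 0·-4 + -1·4 = -4
  a_8 = 0·-4 + -1·-4 = 4

0,-1 ; 4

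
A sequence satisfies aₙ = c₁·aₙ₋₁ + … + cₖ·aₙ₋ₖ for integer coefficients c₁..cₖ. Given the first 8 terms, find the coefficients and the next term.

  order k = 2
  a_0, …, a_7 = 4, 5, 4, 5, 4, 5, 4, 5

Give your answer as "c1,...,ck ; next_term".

0,1 ; 4

  a_2 = 0·5 + 1·4 = 4
  a_3 = 0·4 + 1·5 = 5
  a_4 = 0·5 + 1·4 = 4
  a_5 = 0·4 + 1·5 = 5
  a_6 = 0·5 + 1·4 = 4
  a_7 = 0·4 + 1·5 = 5
  a_8 = 0·5 + 1·4 = 4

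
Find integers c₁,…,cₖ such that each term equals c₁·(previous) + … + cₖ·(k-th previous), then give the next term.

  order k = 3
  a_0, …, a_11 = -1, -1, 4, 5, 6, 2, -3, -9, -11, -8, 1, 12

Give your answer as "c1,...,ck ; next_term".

1,0,-1 ; 20

  a_3 = 1·4 + 0·-1 + -1·-1 = 5
  a_4 = 1·5 + 0·4 + -1·-1 = 6
  a_5 = 1·6 + 0·5 + -1·4 = 2
  a_6 = 1·2 + 0·6 + -1·5 = -3
  a_7 = 1·-3 + 0·2 + -1·6 = -9
  a_8 = 1·-9 + 0·-3 + -1·2 = -11
  a_9 = 1·-11 + 0·-9 + -1·-3 = -8
  a_10 = 1·-8 + 0·-11 + -1·-9 = 1
  a_11 = 1·1 + 0·-8 + -1·-11 = 12
  a_12 = 1·12 + 0·1 + -1·-8 = 20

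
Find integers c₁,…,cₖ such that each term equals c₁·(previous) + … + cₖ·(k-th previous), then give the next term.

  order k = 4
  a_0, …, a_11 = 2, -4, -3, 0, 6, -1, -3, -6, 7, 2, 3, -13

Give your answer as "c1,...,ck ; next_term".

0,0,-1,1 ; 5

  a_4 = 0·0 + 0·-3 + -1·-4 + 1·2 = 6
  a_5 = 0·6 + 0·0 + -1·-3 + 1·-4 = -1
  a_6 = 0·-1 + 0·6 + -1·0 + 1·-3 = -3
  a_7 = 0·-3 + 0·-1 + -1·6 + 1·0 = -6
  a_8 = 0·-6 + 0·-3 + -1·-1 + 1·6 = 7
  a_9 = 0·7 + 0·-6 + -1·-3 + 1·-1 = 2
  a_10 = 0·2 + 0·7 + -1·-6 + 1·-3 = 3
  a_11 = 0·3 + 0·2 + -1·7 + 1·-6 = -13
  a_12 = 0·-13 + 0·3 + -1·2 + 1·7 = 5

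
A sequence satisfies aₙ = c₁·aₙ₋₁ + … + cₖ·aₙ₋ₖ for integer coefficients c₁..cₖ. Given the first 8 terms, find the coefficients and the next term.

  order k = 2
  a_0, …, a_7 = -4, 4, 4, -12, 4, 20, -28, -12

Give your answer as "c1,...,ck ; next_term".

  a_2 = -1·4 + -2·-4 = 4
  a_3 = -1·4 + -2·4 = -12
  a_4 = -1·-12 + -2·4 = 4
  a_5 = -1·4 + -2·-12 = 20
  a_6 = -1·20 + -2·4 = -28
  a_7 = -1·-28 + -2·20 = -12
  a_8 = -1·-12 + -2·-28 = 68

-1,-2 ; 68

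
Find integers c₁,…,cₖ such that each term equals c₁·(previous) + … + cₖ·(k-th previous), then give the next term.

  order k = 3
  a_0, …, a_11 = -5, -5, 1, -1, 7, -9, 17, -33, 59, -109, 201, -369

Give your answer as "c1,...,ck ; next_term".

-1,1,-1 ; 679

  a_3 = -1·1 + 1·-5 + -1·-5 = -1
  a_4 = -1·-1 + 1·1 + -1·-5 = 7
  a_5 = -1·7 + 1·-1 + -1·1 = -9
  a_6 = -1·-9 + 1·7 + -1·-1 = 17
  a_7 = -1·17 + 1·-9 + -1·7 = -33
  a_8 = -1·-33 + 1·17 + -1·-9 = 59
  a_9 = -1·59 + 1·-33 + -1·17 = -109
  a_10 = -1·-109 + 1·59 + -1·-33 = 201
  a_11 = -1·201 + 1·-109 + -1·59 = -369
  a_12 = -1·-369 + 1·201 + -1·-109 = 679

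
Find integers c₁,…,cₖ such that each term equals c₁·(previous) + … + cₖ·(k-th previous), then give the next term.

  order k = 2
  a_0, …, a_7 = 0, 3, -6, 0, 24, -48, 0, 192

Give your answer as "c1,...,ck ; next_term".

-2,-4 ; -384

  a_2 = -2·3 + -4·0 = -6
  a_3 = -2·-6 + -4·3 = 0
  a_4 = -2·0 + -4·-6 = 24
  a_5 = -2·24 + -4·0 = -48
  a_6 = -2·-48 + -4·24 = 0
  a_7 = -2·0 + -4·-48 = 192
  a_8 = -2·192 + -4·0 = -384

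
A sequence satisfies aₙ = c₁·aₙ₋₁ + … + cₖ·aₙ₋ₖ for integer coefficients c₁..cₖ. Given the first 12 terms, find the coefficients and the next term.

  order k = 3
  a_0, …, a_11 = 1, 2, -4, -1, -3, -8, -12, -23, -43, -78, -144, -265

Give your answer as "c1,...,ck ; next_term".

1,1,1 ; -487

  a_3 = 1·-4 + 1·2 + 1·1 = -1
  a_4 = 1·-1 + 1·-4 + 1·2 = -3
  a_5 = 1·-3 + 1·-1 + 1·-4 = -8
  a_6 = 1·-8 + 1·-3 + 1·-1 = -12
  a_7 = 1·-12 + 1·-8 + 1·-3 = -23
  a_8 = 1·-23 + 1·-12 + 1·-8 = -43
  a_9 = 1·-43 + 1·-23 + 1·-12 = -78
  a_10 = 1·-78 + 1·-43 + 1·-23 = -144
  a_11 = 1·-144 + 1·-78 + 1·-43 = -265
  a_12 = 1·-265 + 1·-144 + 1·-78 = -487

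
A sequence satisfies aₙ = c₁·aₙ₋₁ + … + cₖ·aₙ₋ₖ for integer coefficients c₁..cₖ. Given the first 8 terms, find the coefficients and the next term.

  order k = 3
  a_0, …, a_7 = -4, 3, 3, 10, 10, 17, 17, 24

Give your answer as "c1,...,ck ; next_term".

1,1,-1 ; 24

  a_3 = 1·3 + 1·3 + -1·-4 = 10
  a_4 = 1·10 + 1·3 + -1·3 = 10
  a_5 = 1·10 + 1·10 + -1·3 = 17
  a_6 = 1·17 + 1·10 + -1·10 = 17
  a_7 = 1·17 + 1·17 + -1·10 = 24
  a_8 = 1·24 + 1·17 + -1·17 = 24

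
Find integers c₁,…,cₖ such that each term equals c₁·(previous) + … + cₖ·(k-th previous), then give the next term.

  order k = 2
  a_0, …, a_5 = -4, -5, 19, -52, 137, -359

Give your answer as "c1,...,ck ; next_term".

  a_2 = -3·-5 + -1·-4 = 19
  a_3 = -3·19 + -1·-5 = -52
  a_4 = -3·-52 + -1·19 = 137
  a_5 = -3·137 + -1·-52 = -359
  a_6 = -3·-359 + -1·137 = 940

-3,-1 ; 940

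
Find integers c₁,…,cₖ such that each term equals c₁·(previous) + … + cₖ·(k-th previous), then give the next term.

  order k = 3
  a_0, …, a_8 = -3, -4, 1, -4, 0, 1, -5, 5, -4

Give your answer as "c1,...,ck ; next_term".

-1,0,1 ; -1

  a_3 = -1·1 + 0·-4 + 1·-3 = -4
  a_4 = -1·-4 + 0·1 + 1·-4 = 0
  a_5 = -1·0 + 0·-4 + 1·1 = 1
  a_6 = -1·1 + 0·0 + 1·-4 = -5
  a_7 = -1·-5 + 0·1 + 1·0 = 5
  a_8 = -1·5 + 0·-5 + 1·1 = -4
  a_9 = -1·-4 + 0·5 + 1·-5 = -1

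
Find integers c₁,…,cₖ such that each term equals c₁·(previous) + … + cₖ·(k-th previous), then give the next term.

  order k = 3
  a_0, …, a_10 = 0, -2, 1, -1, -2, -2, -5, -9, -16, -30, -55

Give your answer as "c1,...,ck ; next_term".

1,1,1 ; -101

  a_3 = 1·1 + 1·-2 + 1·0 = -1
  a_4 = 1·-1 + 1·1 + 1·-2 = -2
  a_5 = 1·-2 + 1·-1 + 1·1 = -2
  a_6 = 1·-2 + 1·-2 + 1·-1 = -5
  a_7 = 1·-5 + 1·-2 + 1·-2 = -9
  a_8 = 1·-9 + 1·-5 + 1·-2 = -16
  a_9 = 1·-16 + 1·-9 + 1·-5 = -30
  a_10 = 1·-30 + 1·-16 + 1·-9 = -55
  a_11 = 1·-55 + 1·-30 + 1·-16 = -101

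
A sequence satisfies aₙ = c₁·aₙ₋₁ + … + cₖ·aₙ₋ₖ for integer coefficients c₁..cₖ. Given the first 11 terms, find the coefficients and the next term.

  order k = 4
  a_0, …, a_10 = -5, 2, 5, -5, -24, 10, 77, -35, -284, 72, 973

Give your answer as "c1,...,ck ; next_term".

  a_4 = 1·-5 + -3·5 + 3·2 + 2·-5 = -24
  a_5 = 1·-24 + -3·-5 + 3·5 + 2·2 = 10
  a_6 = 1·10 + -3·-24 + 3·-5 + 2·5 = 77
  a_7 = 1·77 + -3·10 + 3·-24 + 2·-5 = -35
  a_8 = 1·-35 + -3·77 + 3·10 + 2·-24 = -284
  a_9 = 1·-284 + -3·-35 + 3·77 + 2·10 = 72
  a_10 = 1·72 + -3·-284 + 3·-35 + 2·77 = 973
  a_11 = 1·973 + -3·72 + 3·-284 + 2·-35 = -165

1,-3,3,2 ; -165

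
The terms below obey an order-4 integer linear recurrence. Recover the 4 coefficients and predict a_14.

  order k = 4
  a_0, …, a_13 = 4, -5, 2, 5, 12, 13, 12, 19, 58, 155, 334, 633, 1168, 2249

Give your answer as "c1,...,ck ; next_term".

3,-3,1,2 ; 4544

  a_4 = 3·5 + -3·2 + 1·-5 + 2·4 = 12
  a_5 = 3·12 + -3·5 + 1·2 + 2·-5 = 13
  a_6 = 3·13 + -3·12 + 1·5 + 2·2 = 12
  a_7 = 3·12 + -3·13 + 1·12 + 2·5 = 19
  a_8 = 3·19 + -3·12 + 1·13 + 2·12 = 58
  a_9 = 3·58 + -3·19 + 1·12 + 2·13 = 155
  a_10 = 3·155 + -3·58 + 1·19 + 2·12 = 334
  a_11 = 3·334 + -3·155 + 1·58 + 2·19 = 633
  a_12 = 3·633 + -3·334 + 1·155 + 2·58 = 1168
  a_13 = 3·1168 + -3·633 + 1·334 + 2·155 = 2249
  a_14 = 3·2249 + -3·1168 + 1·633 + 2·334 = 4544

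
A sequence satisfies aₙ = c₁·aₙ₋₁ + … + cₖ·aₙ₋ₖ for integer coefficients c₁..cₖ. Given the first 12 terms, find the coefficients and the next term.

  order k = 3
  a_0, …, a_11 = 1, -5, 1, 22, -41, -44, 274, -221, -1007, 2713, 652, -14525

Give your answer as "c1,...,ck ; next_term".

  a_3 = -1·1 + -4·-5 + 3·1 = 22
  a_4 = -1·22 + -4·1 + 3·-5 = -41
  a_5 = -1·-41 + -4·22 + 3·1 = -44
  a_6 = -1·-44 + -4·-41 + 3·22 = 274
  a_7 = -1·274 + -4·-44 + 3·-41 = -221
  a_8 = -1·-221 + -4·274 + 3·-44 = -1007
  a_9 = -1·-1007 + -4·-221 + 3·274 = 2713
  a_10 = -1·2713 + -4·-1007 + 3·-221 = 652
  a_11 = -1·652 + -4·2713 + 3·-1007 = -14525
  a_12 = -1·-14525 + -4·652 + 3·2713 = 20056

-1,-4,3 ; 20056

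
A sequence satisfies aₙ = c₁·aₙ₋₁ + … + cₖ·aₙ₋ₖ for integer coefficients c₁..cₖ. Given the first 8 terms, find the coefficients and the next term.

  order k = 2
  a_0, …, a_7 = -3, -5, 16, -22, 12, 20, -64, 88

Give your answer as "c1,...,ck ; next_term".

-2,-2 ; -48

  a_2 = -2·-5 + -2·-3 = 16
  a_3 = -2·16 + -2·-5 = -22
  a_4 = -2·-22 + -2·16 = 12
  a_5 = -2·12 + -2·-22 = 20
  a_6 = -2·20 + -2·12 = -64
  a_7 = -2·-64 + -2·20 = 88
  a_8 = -2·88 + -2·-64 = -48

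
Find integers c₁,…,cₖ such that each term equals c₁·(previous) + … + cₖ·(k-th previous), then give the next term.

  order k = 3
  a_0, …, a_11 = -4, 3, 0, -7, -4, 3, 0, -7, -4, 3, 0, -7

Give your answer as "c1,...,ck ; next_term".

  a_3 = 1·0 + -1·3 + 1·-4 = -7
  a_4 = 1·-7 + -1·0 + 1·3 = -4
  a_5 = 1·-4 + -1·-7 + 1·0 = 3
  a_6 = 1·3 + -1·-4 + 1·-7 = 0
  a_7 = 1·0 + -1·3 + 1·-4 = -7
  a_8 = 1·-7 + -1·0 + 1·3 = -4
  a_9 = 1·-4 + -1·-7 + 1·0 = 3
  a_10 = 1·3 + -1·-4 + 1·-7 = 0
  a_11 = 1·0 + -1·3 + 1·-4 = -7
  a_12 = 1·-7 + -1·0 + 1·3 = -4

1,-1,1 ; -4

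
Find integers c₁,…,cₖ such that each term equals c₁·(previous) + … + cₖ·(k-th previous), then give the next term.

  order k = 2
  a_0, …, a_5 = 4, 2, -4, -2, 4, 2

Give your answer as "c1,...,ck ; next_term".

0,-1 ; -4

  a_2 = 0·2 + -1·4 = -4
  a_3 = 0·-4 + -1·2 = -2
  a_4 = 0·-2 + -1·-4 = 4
  a_5 = 0·4 + -1·-2 = 2
  a_6 = 0·2 + -1·4 = -4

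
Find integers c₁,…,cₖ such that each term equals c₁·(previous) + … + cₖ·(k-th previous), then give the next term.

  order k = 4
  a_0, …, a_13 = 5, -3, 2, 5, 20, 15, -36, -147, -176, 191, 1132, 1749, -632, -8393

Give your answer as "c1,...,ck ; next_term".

2,-3,-2,2 ; -16124

  a_4 = 2·5 + -3·2 + -2·-3 + 2·5 = 20
  a_5 = 2·20 + -3·5 + -2·2 + 2·-3 = 15
  a_6 = 2·15 + -3·20 + -2·5 + 2·2 = -36
  a_7 = 2·-36 + -3·15 + -2·20 + 2·5 = -147
  a_8 = 2·-147 + -3·-36 + -2·15 + 2·20 = -176
  a_9 = 2·-176 + -3·-147 + -2·-36 + 2·15 = 191
  a_10 = 2·191 + -3·-176 + -2·-147 + 2·-36 = 1132
  a_11 = 2·1132 + -3·191 + -2·-176 + 2·-147 = 1749
  a_12 = 2·1749 + -3·1132 + -2·191 + 2·-176 = -632
  a_13 = 2·-632 + -3·1749 + -2·1132 + 2·191 = -8393
  a_14 = 2·-8393 + -3·-632 + -2·1749 + 2·1132 = -16124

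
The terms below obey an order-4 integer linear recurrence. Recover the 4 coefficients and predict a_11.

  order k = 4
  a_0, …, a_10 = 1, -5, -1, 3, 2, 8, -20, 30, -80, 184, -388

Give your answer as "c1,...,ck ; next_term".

-2,0,-2,-2 ; 876

  a_4 = -2·3 + 0·-1 + -2·-5 + -2·1 = 2
  a_5 = -2·2 + 0·3 + -2·-1 + -2·-5 = 8
  a_6 = -2·8 + 0·2 + -2·3 + -2·-1 = -20
  a_7 = -2·-20 + 0·8 + -2·2 + -2·3 = 30
  a_8 = -2·30 + 0·-20 + -2·8 + -2·2 = -80
  a_9 = -2·-80 + 0·30 + -2·-20 + -2·8 = 184
  a_10 = -2·184 + 0·-80 + -2·30 + -2·-20 = -388
  a_11 = -2·-388 + 0·184 + -2·-80 + -2·30 = 876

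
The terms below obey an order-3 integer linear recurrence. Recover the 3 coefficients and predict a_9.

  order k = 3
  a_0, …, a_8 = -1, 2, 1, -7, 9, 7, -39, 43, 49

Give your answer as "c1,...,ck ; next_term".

  a_3 = -1·1 + -2·2 + 2·-1 = -7
  a_4 = -1·-7 + -2·1 + 2·2 = 9
  a_5 = -1·9 + -2·-7 + 2·1 = 7
  a_6 = -1·7 + -2·9 + 2·-7 = -39
  a_7 = -1·-39 + -2·7 + 2·9 = 43
  a_8 = -1·43 + -2·-39 + 2·7 = 49
  a_9 = -1·49 + -2·43 + 2·-39 = -213

-1,-2,2 ; -213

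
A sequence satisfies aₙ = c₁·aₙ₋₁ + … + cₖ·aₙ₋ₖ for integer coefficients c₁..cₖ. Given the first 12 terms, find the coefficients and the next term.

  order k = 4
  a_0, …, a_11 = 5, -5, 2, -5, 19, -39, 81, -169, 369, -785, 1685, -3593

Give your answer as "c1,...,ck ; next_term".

-1,2,0,2 ; 7701

  a_4 = -1·-5 + 2·2 + 0·-5 + 2·5 = 19
  a_5 = -1·19 + 2·-5 + 0·2 + 2·-5 = -39
  a_6 = -1·-39 + 2·19 + 0·-5 + 2·2 = 81
  a_7 = -1·81 + 2·-39 + 0·19 + 2·-5 = -169
  a_8 = -1·-169 + 2·81 + 0·-39 + 2·19 = 369
  a_9 = -1·369 + 2·-169 + 0·81 + 2·-39 = -785
  a_10 = -1·-785 + 2·369 + 0·-169 + 2·81 = 1685
  a_11 = -1·1685 + 2·-785 + 0·369 + 2·-169 = -3593
  a_12 = -1·-3593 + 2·1685 + 0·-785 + 2·369 = 7701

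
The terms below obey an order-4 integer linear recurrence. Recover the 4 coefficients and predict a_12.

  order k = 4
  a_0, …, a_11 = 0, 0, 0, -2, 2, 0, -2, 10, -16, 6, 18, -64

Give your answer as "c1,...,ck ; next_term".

  a_4 = -1·-2 + -1·0 + 0·0 + -4·0 = 2
  a_5 = -1·2 + -1·-2 + 0·0 + -4·0 = 0
  a_6 = -1·0 + -1·2 + 0·-2 + -4·0 = -2
  a_7 = -1·-2 + -1·0 + 0·2 + -4·-2 = 10
  a_8 = -1·10 + -1·-2 + 0·0 + -4·2 = -16
  a_9 = -1·-16 + -1·10 + 0·-2 + -4·0 = 6
  a_10 = -1·6 + -1·-16 + 0·10 + -4·-2 = 18
  a_11 = -1·18 + -1·6 + 0·-16 + -4·10 = -64
  a_12 = -1·-64 + -1·18 + 0·6 + -4·-16 = 110

-1,-1,0,-4 ; 110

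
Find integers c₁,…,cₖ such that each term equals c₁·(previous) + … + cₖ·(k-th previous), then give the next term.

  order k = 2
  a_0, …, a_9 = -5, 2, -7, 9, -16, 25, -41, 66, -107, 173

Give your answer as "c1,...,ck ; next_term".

-1,1 ; -280

  a_2 = -1·2 + 1·-5 = -7
  a_3 = -1·-7 + 1·2 = 9
  a_4 = -1·9 + 1·-7 = -16
  a_5 = -1·-16 + 1·9 = 25
  a_6 = -1·25 + 1·-16 = -41
  a_7 = -1·-41 + 1·25 = 66
  a_8 = -1·66 + 1·-41 = -107
  a_9 = -1·-107 + 1·66 = 173
  a_10 = -1·173 + 1·-107 = -280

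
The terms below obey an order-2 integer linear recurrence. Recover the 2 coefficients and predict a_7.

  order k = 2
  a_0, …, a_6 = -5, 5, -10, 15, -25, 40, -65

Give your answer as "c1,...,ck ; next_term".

  a_2 = -1·5 + 1·-5 = -10
  a_3 = -1·-10 + 1·5 = 15
  a_4 = -1·15 + 1·-10 = -25
  a_5 = -1·-25 + 1·15 = 40
  a_6 = -1·40 + 1·-25 = -65
  a_7 = -1·-65 + 1·40 = 105

-1,1 ; 105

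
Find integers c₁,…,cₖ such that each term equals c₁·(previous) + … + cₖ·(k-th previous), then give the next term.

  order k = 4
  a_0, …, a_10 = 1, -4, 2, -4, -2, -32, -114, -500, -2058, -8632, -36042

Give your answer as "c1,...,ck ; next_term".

  a_4 = 4·-4 + 1·2 + -2·-4 + 4·1 = -2
  a_5 = 4·-2 + 1·-4 + -2·2 + 4·-4 = -32
  a_6 = 4·-32 + 1·-2 + -2·-4 + 4·2 = -114
  a_7 = 4·-114 + 1·-32 + -2·-2 + 4·-4 = -500
  a_8 = 4·-500 + 1·-114 + -2·-32 + 4·-2 = -2058
  a_9 = 4·-2058 + 1·-500 + -2·-114 + 4·-32 = -8632
  a_10 = 4·-8632 + 1·-2058 + -2·-500 + 4·-114 = -36042
  a_11 = 4·-36042 + 1·-8632 + -2·-2058 + 4·-500 = -150684

4,1,-2,4 ; -150684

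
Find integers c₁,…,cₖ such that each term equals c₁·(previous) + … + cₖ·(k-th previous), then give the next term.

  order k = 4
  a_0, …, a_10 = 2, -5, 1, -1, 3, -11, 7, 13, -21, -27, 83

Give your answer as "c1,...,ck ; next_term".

  a_4 = -1·-1 + -2·1 + 0·-5 + 2·2 = 3
  a_5 = -1·3 + -2·-1 + 0·1 + 2·-5 = -11
  a_6 = -1·-11 + -2·3 + 0·-1 + 2·1 = 7
  a_7 = -1·7 + -2·-11 + 0·3 + 2·-1 = 13
  a_8 = -1·13 + -2·7 + 0·-11 + 2·3 = -21
  a_9 = -1·-21 + -2·13 + 0·7 + 2·-11 = -27
  a_10 = -1·-27 + -2·-21 + 0·13 + 2·7 = 83
  a_11 = -1·83 + -2·-27 + 0·-21 + 2·13 = -3

-1,-2,0,2 ; -3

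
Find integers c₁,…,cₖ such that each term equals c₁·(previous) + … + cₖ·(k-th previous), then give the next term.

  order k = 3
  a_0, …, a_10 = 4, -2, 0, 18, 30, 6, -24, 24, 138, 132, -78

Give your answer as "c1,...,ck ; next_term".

  a_3 = 2·0 + -3·-2 + 3·4 = 18
  a_4 = 2·18 + -3·0 + 3·-2 = 30
  a_5 = 2·30 + -3·18 + 3·0 = 6
  a_6 = 2·6 + -3·30 + 3·18 = -24
  a_7 = 2·-24 + -3·6 + 3·30 = 24
  a_8 = 2·24 + -3·-24 + 3·6 = 138
  a_9 = 2·138 + -3·24 + 3·-24 = 132
  a_10 = 2·132 + -3·138 + 3·24 = -78
  a_11 = 2·-78 + -3·132 + 3·138 = -138

2,-3,3 ; -138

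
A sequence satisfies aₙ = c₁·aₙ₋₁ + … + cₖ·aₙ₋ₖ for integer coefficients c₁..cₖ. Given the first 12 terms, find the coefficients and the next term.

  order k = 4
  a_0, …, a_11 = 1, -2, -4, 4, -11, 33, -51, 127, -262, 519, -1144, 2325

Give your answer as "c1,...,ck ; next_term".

-1,2,-2,-3 ; -4865

  a_4 = -1·4 + 2·-4 + -2·-2 + -3·1 = -11
  a_5 = -1·-11 + 2·4 + -2·-4 + -3·-2 = 33
  a_6 = -1·33 + 2·-11 + -2·4 + -3·-4 = -51
  a_7 = -1·-51 + 2·33 + -2·-11 + -3·4 = 127
  a_8 = -1·127 + 2·-51 + -2·33 + -3·-11 = -262
  a_9 = -1·-262 + 2·127 + -2·-51 + -3·33 = 519
  a_10 = -1·519 + 2·-262 + -2·127 + -3·-51 = -1144
  a_11 = -1·-1144 + 2·519 + -2·-262 + -3·127 = 2325
  a_12 = -1·2325 + 2·-1144 + -2·519 + -3·-262 = -4865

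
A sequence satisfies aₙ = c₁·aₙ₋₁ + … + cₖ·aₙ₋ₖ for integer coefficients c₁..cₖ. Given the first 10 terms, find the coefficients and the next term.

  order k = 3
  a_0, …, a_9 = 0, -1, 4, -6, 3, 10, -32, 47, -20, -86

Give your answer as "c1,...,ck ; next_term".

-2,-2,1 ; 259

  a_3 = -2·4 + -2·-1 + 1·0 = -6
  a_4 = -2·-6 + -2·4 + 1·-1 = 3
  a_5 = -2·3 + -2·-6 + 1·4 = 10
  a_6 = -2·10 + -2·3 + 1·-6 = -32
  a_7 = -2·-32 + -2·10 + 1·3 = 47
  a_8 = -2·47 + -2·-32 + 1·10 = -20
  a_9 = -2·-20 + -2·47 + 1·-32 = -86
  a_10 = -2·-86 + -2·-20 + 1·47 = 259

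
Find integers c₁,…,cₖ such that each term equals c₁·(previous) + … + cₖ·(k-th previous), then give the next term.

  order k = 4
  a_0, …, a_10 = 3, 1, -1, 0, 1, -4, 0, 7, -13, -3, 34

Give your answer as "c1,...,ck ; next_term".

0,-1,3,-1 ; -43

  a_4 = 0·0 + -1·-1 + 3·1 + -1·3 = 1
  a_5 = 0·1 + -1·0 + 3·-1 + -1·1 = -4
  a_6 = 0·-4 + -1·1 + 3·0 + -1·-1 = 0
  a_7 = 0·0 + -1·-4 + 3·1 + -1·0 = 7
  a_8 = 0·7 + -1·0 + 3·-4 + -1·1 = -13
  a_9 = 0·-13 + -1·7 + 3·0 + -1·-4 = -3
  a_10 = 0·-3 + -1·-13 + 3·7 + -1·0 = 34
  a_11 = 0·34 + -1·-3 + 3·-13 + -1·7 = -43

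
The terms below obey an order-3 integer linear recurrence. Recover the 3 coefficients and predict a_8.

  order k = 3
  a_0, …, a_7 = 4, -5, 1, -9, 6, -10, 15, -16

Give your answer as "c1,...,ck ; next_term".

0,1,-1 ; 25

  a_3 = 0·1 + 1·-5 + -1·4 = -9
  a_4 = 0·-9 + 1·1 + -1·-5 = 6
  a_5 = 0·6 + 1·-9 + -1·1 = -10
  a_6 = 0·-10 + 1·6 + -1·-9 = 15
  a_7 = 0·15 + 1·-10 + -1·6 = -16
  a_8 = 0·-16 + 1·15 + -1·-10 = 25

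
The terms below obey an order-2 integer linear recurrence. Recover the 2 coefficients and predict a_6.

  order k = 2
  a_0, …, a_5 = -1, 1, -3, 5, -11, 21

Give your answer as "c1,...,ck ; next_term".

  a_2 = -1·1 + 2·-1 = -3
  a_3 = -1·-3 + 2·1 = 5
  a_4 = -1·5 + 2·-3 = -11
  a_5 = -1·-11 + 2·5 = 21
  a_6 = -1·21 + 2·-11 = -43

-1,2 ; -43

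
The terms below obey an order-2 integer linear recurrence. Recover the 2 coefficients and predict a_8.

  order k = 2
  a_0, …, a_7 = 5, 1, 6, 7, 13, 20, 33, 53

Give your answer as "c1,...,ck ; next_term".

  a_2 = 1·1 + 1·5 = 6
  a_3 = 1·6 + 1·1 = 7
  a_4 = 1·7 + 1·6 = 13
  a_5 = 1·13 + 1·7 = 20
  a_6 = 1·20 + 1·13 = 33
  a_7 = 1·33 + 1·20 = 53
  a_8 = 1·53 + 1·33 = 86

1,1 ; 86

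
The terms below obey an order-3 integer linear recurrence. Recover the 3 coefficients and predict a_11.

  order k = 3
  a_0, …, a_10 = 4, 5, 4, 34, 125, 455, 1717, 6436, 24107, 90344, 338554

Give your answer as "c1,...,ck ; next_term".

  a_3 = 3·4 + 2·5 + 3·4 = 34
  a_4 = 3·34 + 2·4 + 3·5 = 125
  a_5 = 3·125 + 2·34 + 3·4 = 455
  a_6 = 3·455 + 2·125 + 3·34 = 1717
  a_7 = 3·1717 + 2·455 + 3·125 = 6436
  a_8 = 3·6436 + 2·1717 + 3·455 = 24107
  a_9 = 3·24107 + 2·6436 + 3·1717 = 90344
  a_10 = 3·90344 + 2·24107 + 3·6436 = 338554
  a_11 = 3·338554 + 2·90344 + 3·24107 = 1268671

3,2,3 ; 1268671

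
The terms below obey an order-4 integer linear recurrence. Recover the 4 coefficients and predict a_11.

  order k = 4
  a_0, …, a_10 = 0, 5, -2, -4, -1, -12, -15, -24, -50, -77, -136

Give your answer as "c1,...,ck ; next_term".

  a_4 = 1·-4 + 1·-2 + 1·5 + -1·0 = -1
  a_5 = 1·-1 + 1·-4 + 1·-2 + -1·5 = -12
  a_6 = 1·-12 + 1·-1 + 1·-4 + -1·-2 = -15
  a_7 = 1·-15 + 1·-12 + 1·-1 + -1·-4 = -24
  a_8 = 1·-24 + 1·-15 + 1·-12 + -1·-1 = -50
  a_9 = 1·-50 + 1·-24 + 1·-15 + -1·-12 = -77
  a_10 = 1·-77 + 1·-50 + 1·-24 + -1·-15 = -136
  a_11 = 1·-136 + 1·-77 + 1·-50 + -1·-24 = -239

1,1,1,-1 ; -239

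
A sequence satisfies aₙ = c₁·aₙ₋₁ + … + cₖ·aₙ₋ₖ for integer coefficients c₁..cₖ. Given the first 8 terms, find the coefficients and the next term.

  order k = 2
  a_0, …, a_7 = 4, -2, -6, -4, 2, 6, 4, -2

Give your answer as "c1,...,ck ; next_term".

1,-1 ; -6

  a_2 = 1·-2 + -1·4 = -6
  a_3 = 1·-6 + -1·-2 = -4
  a_4 = 1·-4 + -1·-6 = 2
  a_5 = 1·2 + -1·-4 = 6
  a_6 = 1·6 + -1·2 = 4
  a_7 = 1·4 + -1·6 = -2
  a_8 = 1·-2 + -1·4 = -6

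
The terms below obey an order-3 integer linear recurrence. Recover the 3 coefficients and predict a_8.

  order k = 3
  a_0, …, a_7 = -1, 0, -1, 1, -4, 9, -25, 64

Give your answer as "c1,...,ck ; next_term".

  a_3 = -2·-1 + 2·0 + 1·-1 = 1
  a_4 = -2·1 + 2·-1 + 1·0 = -4
  a_5 = -2·-4 + 2·1 + 1·-1 = 9
  a_6 = -2·9 + 2·-4 + 1·1 = -25
  a_7 = -2·-25 + 2·9 + 1·-4 = 64
  a_8 = -2·64 + 2·-25 + 1·9 = -169

-2,2,1 ; -169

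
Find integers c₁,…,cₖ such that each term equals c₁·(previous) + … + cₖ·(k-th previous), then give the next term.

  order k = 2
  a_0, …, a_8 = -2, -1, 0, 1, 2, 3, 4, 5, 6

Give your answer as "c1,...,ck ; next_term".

  a_2 = 2·-1 + -1·-2 = 0
  a_3 = 2·0 + -1·-1 = 1
  a_4 = 2·1 + -1·0 = 2
  a_5 = 2·2 + -1·1 = 3
  a_6 = 2·3 + -1·2 = 4
  a_7 = 2·4 + -1·3 = 5
  a_8 = 2·5 + -1·4 = 6
  a_9 = 2·6 + -1·5 = 7

2,-1 ; 7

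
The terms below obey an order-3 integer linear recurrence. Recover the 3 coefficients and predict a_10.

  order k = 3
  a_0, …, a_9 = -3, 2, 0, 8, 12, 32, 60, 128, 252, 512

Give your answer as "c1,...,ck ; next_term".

2,1,-2 ; 1020

  a_3 = 2·0 + 1·2 + -2·-3 = 8
  a_4 = 2·8 + 1·0 + -2·2 = 12
  a_5 = 2·12 + 1·8 + -2·0 = 32
  a_6 = 2·32 + 1·12 + -2·8 = 60
  a_7 = 2·60 + 1·32 + -2·12 = 128
  a_8 = 2·128 + 1·60 + -2·32 = 252
  a_9 = 2·252 + 1·128 + -2·60 = 512
  a_10 = 2·512 + 1·252 + -2·128 = 1020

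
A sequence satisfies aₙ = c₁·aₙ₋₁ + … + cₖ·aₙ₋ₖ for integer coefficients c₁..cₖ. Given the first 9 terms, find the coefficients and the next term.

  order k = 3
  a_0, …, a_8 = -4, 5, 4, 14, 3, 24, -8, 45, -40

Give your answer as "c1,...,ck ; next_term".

0,2,-1 ; 98

  a_3 = 0·4 + 2·5 + -1·-4 = 14
  a_4 = 0·14 + 2·4 + -1·5 = 3
  a_5 = 0·3 + 2·14 + -1·4 = 24
  a_6 = 0·24 + 2·3 + -1·14 = -8
  a_7 = 0·-8 + 2·24 + -1·3 = 45
  a_8 = 0·45 + 2·-8 + -1·24 = -40
  a_9 = 0·-40 + 2·45 + -1·-8 = 98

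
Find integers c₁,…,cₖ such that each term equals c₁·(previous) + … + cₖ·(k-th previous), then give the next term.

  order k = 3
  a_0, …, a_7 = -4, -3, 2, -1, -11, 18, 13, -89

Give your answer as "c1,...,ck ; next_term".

-1,-3,2 ; 86

  a_3 = -1·2 + -3·-3 + 2·-4 = -1
  a_4 = -1·-1 + -3·2 + 2·-3 = -11
  a_5 = -1·-11 + -3·-1 + 2·2 = 18
  a_6 = -1·18 + -3·-11 + 2·-1 = 13
  a_7 = -1·13 + -3·18 + 2·-11 = -89
  a_8 = -1·-89 + -3·13 + 2·18 = 86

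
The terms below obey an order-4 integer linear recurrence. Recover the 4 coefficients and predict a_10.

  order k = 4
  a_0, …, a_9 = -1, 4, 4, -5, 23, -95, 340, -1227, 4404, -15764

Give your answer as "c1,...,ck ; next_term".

  a_4 = -4·-5 + -1·4 + 1·4 + -3·-1 = 23
  a_5 = -4·23 + -1·-5 + 1·4 + -3·4 = -95
  a_6 = -4·-95 + -1·23 + 1·-5 + -3·4 = 340
  a_7 = -4·340 + -1·-95 + 1·23 + -3·-5 = -1227
  a_8 = -4·-1227 + -1·340 + 1·-95 + -3·23 = 4404
  a_9 = -4·4404 + -1·-1227 + 1·340 + -3·-95 = -15764
  a_10 = -4·-15764 + -1·4404 + 1·-1227 + -3·340 = 56405

-4,-1,1,-3 ; 56405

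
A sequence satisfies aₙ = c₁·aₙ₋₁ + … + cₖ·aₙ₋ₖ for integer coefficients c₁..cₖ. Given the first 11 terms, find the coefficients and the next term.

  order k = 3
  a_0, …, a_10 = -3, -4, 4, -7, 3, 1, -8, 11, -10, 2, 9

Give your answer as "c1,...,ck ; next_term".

  a_3 = -1·4 + 0·-4 + 1·-3 = -7
  a_4 = -1·-7 + 0·4 + 1·-4 = 3
  a_5 = -1·3 + 0·-7 + 1·4 = 1
  a_6 = -1·1 + 0·3 + 1·-7 = -8
  a_7 = -1·-8 + 0·1 + 1·3 = 11
  a_8 = -1·11 + 0·-8 + 1·1 = -10
  a_9 = -1·-10 + 0·11 + 1·-8 = 2
  a_10 = -1·2 + 0·-10 + 1·11 = 9
  a_11 = -1·9 + 0·2 + 1·-10 = -19

-1,0,1 ; -19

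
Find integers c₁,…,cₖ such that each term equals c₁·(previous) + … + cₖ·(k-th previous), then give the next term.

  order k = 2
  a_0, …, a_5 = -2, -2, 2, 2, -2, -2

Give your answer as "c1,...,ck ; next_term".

0,-1 ; 2

  a_2 = 0·-2 + -1·-2 = 2
  a_3 = 0·2 + -1·-2 = 2
  a_4 = 0·2 + -1·2 = -2
  a_5 = 0·-2 + -1·2 = -2
  a_6 = 0·-2 + -1·-2 = 2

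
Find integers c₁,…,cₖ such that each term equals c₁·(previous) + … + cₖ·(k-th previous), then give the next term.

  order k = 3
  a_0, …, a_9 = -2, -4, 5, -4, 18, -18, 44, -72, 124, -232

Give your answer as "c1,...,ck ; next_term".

  a_3 = 0·5 + 2·-4 + -2·-2 = -4
  a_4 = 0·-4 + 2·5 + -2·-4 = 18
  a_5 = 0·18 + 2·-4 + -2·5 = -18
  a_6 = 0·-18 + 2·18 + -2·-4 = 44
  a_7 = 0·44 + 2·-18 + -2·18 = -72
  a_8 = 0·-72 + 2·44 + -2·-18 = 124
  a_9 = 0·124 + 2·-72 + -2·44 = -232
  a_10 = 0·-232 + 2·124 + -2·-72 = 392

0,2,-2 ; 392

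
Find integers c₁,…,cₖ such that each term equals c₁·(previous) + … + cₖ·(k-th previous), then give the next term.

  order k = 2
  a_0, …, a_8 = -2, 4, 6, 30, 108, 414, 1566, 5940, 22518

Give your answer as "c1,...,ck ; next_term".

  a_2 = 3·4 + 3·-2 = 6
  a_3 = 3·6 + 3·4 = 30
  a_4 = 3·30 + 3·6 = 108
  a_5 = 3·108 + 3·30 = 414
  a_6 = 3·414 + 3·108 = 1566
  a_7 = 3·1566 + 3·414 = 5940
  a_8 = 3·5940 + 3·1566 = 22518
  a_9 = 3·22518 + 3·5940 = 85374

3,3 ; 85374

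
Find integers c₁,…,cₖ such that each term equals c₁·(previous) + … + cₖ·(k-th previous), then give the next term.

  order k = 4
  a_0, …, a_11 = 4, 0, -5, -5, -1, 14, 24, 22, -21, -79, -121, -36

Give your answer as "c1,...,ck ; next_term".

1,0,-3,1 ; 180

  a_4 = 1·-5 + 0·-5 + -3·0 + 1·4 = -1
  a_5 = 1·-1 + 0·-5 + -3·-5 + 1·0 = 14
  a_6 = 1·14 + 0·-1 + -3·-5 + 1·-5 = 24
  a_7 = 1·24 + 0·14 + -3·-1 + 1·-5 = 22
  a_8 = 1·22 + 0·24 + -3·14 + 1·-1 = -21
  a_9 = 1·-21 + 0·22 + -3·24 + 1·14 = -79
  a_10 = 1·-79 + 0·-21 + -3·22 + 1·24 = -121
  a_11 = 1·-121 + 0·-79 + -3·-21 + 1·22 = -36
  a_12 = 1·-36 + 0·-121 + -3·-79 + 1·-21 = 180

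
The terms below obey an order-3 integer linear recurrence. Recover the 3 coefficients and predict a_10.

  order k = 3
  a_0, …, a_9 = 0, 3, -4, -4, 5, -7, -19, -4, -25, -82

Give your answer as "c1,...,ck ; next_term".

  a_3 = 1·-4 + 0·3 + 3·0 = -4
  a_4 = 1·-4 + 0·-4 + 3·3 = 5
  a_5 = 1·5 + 0·-4 + 3·-4 = -7
  a_6 = 1·-7 + 0·5 + 3·-4 = -19
  a_7 = 1·-19 + 0·-7 + 3·5 = -4
  a_8 = 1·-4 + 0·-19 + 3·-7 = -25
  a_9 = 1·-25 + 0·-4 + 3·-19 = -82
  a_10 = 1·-82 + 0·-25 + 3·-4 = -94

1,0,3 ; -94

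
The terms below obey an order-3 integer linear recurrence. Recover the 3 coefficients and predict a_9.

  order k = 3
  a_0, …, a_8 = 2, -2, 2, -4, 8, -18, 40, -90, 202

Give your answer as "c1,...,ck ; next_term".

-2,1,1 ; -454

  a_3 = -2·2 + 1·-2 + 1·2 = -4
  a_4 = -2·-4 + 1·2 + 1·-2 = 8
  a_5 = -2·8 + 1·-4 + 1·2 = -18
  a_6 = -2·-18 + 1·8 + 1·-4 = 40
  a_7 = -2·40 + 1·-18 + 1·8 = -90
  a_8 = -2·-90 + 1·40 + 1·-18 = 202
  a_9 = -2·202 + 1·-90 + 1·40 = -454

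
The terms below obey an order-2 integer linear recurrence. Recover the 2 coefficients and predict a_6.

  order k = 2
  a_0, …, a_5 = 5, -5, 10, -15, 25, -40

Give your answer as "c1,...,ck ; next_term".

  a_2 = -1·-5 + 1·5 = 10
  a_3 = -1·10 + 1·-5 = -15
  a_4 = -1·-15 + 1·10 = 25
  a_5 = -1·25 + 1·-15 = -40
  a_6 = -1·-40 + 1·25 = 65

-1,1 ; 65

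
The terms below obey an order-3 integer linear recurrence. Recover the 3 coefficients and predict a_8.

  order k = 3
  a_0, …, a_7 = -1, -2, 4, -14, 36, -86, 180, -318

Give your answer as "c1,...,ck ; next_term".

-4,-3,4 ; 388

  a_3 = -4·4 + -3·-2 + 4·-1 = -14
  a_4 = -4·-14 + -3·4 + 4·-2 = 36
  a_5 = -4·36 + -3·-14 + 4·4 = -86
  a_6 = -4·-86 + -3·36 + 4·-14 = 180
  a_7 = -4·180 + -3·-86 + 4·36 = -318
  a_8 = -4·-318 + -3·180 + 4·-86 = 388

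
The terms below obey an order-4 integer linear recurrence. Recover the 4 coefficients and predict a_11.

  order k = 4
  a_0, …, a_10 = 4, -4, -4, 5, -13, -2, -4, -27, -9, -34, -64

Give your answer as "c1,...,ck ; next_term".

-1,1,3,2 ; -51

  a_4 = -1·5 + 1·-4 + 3·-4 + 2·4 = -13
  a_5 = -1·-13 + 1·5 + 3·-4 + 2·-4 = -2
  a_6 = -1·-2 + 1·-13 + 3·5 + 2·-4 = -4
  a_7 = -1·-4 + 1·-2 + 3·-13 + 2·5 = -27
  a_8 = -1·-27 + 1·-4 + 3·-2 + 2·-13 = -9
  a_9 = -1·-9 + 1·-27 + 3·-4 + 2·-2 = -34
  a_10 = -1·-34 + 1·-9 + 3·-27 + 2·-4 = -64
  a_11 = -1·-64 + 1·-34 + 3·-9 + 2·-27 = -51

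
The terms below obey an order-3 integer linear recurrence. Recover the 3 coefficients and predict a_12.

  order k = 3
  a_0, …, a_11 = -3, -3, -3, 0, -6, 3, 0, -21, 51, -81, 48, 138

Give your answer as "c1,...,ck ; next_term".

  a_3 = -2·-3 + -1·-3 + 3·-3 = 0
  a_4 = -2·0 + -1·-3 + 3·-3 = -6
  a_5 = -2·-6 + -1·0 + 3·-3 = 3
  a_6 = -2·3 + -1·-6 + 3·0 = 0
  a_7 = -2·0 + -1·3 + 3·-6 = -21
  a_8 = -2·-21 + -1·0 + 3·3 = 51
  a_9 = -2·51 + -1·-21 + 3·0 = -81
  a_10 = -2·-81 + -1·51 + 3·-21 = 48
  a_11 = -2·48 + -1·-81 + 3·51 = 138
  a_12 = -2·138 + -1·48 + 3·-81 = -567

-2,-1,3 ; -567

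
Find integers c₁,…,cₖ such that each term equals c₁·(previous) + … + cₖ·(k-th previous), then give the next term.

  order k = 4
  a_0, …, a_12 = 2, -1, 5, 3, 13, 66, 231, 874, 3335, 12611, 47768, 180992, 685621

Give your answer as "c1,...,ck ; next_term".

3,2,4,-1 ; 2597308

  a_4 = 3·3 + 2·5 + 4·-1 + -1·2 = 13
  a_5 = 3·13 + 2·3 + 4·5 + -1·-1 = 66
  a_6 = 3·66 + 2·13 + 4·3 + -1·5 = 231
  a_7 = 3·231 + 2·66 + 4·13 + -1·3 = 874
  a_8 = 3·874 + 2·231 + 4·66 + -1·13 = 3335
  a_9 = 3·3335 + 2·874 + 4·231 + -1·66 = 12611
  a_10 = 3·12611 + 2·3335 + 4·874 + -1·231 = 47768
  a_11 = 3·47768 + 2·12611 + 4·3335 + -1·874 = 180992
  a_12 = 3·180992 + 2·47768 + 4·12611 + -1·3335 = 685621
  a_13 = 3·685621 + 2·180992 + 4·47768 + -1·12611 = 2597308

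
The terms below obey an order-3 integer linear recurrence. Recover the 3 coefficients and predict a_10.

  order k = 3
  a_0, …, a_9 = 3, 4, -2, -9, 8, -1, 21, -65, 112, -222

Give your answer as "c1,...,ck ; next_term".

-2,-1,-3 ; 527

  a_3 = -2·-2 + -1·4 + -3·3 = -9
  a_4 = -2·-9 + -1·-2 + -3·4 = 8
  a_5 = -2·8 + -1·-9 + -3·-2 = -1
  a_6 = -2·-1 + -1·8 + -3·-9 = 21
  a_7 = -2·21 + -1·-1 + -3·8 = -65
  a_8 = -2·-65 + -1·21 + -3·-1 = 112
  a_9 = -2·112 + -1·-65 + -3·21 = -222
  a_10 = -2·-222 + -1·112 + -3·-65 = 527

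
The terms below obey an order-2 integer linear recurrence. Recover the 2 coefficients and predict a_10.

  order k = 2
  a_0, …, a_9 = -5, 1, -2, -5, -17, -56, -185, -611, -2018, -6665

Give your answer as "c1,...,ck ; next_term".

  a_2 = 3·1 + 1·-5 = -2
  a_3 = 3·-2 + 1·1 = -5
  a_4 = 3·-5 + 1·-2 = -17
  a_5 = 3·-17 + 1·-5 = -56
  a_6 = 3·-56 + 1·-17 = -185
  a_7 = 3·-185 + 1·-56 = -611
  a_8 = 3·-611 + 1·-185 = -2018
  a_9 = 3·-2018 + 1·-611 = -6665
  a_10 = 3·-6665 + 1·-2018 = -22013

3,1 ; -22013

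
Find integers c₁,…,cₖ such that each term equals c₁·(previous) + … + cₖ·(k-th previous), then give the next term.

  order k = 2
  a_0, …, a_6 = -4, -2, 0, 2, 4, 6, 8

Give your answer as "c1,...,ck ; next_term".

  a_2 = 2·-2 + -1·-4 = 0
  a_3 = 2·0 + -1·-2 = 2
  a_4 = 2·2 + -1·0 = 4
  a_5 = 2·4 + -1·2 = 6
  a_6 = 2·6 + -1·4 = 8
  a_7 = 2·8 + -1·6 = 10

2,-1 ; 10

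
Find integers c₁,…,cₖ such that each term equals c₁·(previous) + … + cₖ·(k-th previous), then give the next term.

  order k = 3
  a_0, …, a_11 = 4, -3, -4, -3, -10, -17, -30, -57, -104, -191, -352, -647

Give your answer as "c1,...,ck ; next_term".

  a_3 = 1·-4 + 1·-3 + 1·4 = -3
  a_4 = 1·-3 + 1·-4 + 1·-3 = -10
  a_5 = 1·-10 + 1·-3 + 1·-4 = -17
  a_6 = 1·-17 + 1·-10 + 1·-3 = -30
  a_7 = 1·-30 + 1·-17 + 1·-10 = -57
  a_8 = 1·-57 + 1·-30 + 1·-17 = -104
  a_9 = 1·-104 + 1·-57 + 1·-30 = -191
  a_10 = 1·-191 + 1·-104 + 1·-57 = -352
  a_11 = 1·-352 + 1·-191 + 1·-104 = -647
  a_12 = 1·-647 + 1·-352 + 1·-191 = -1190

1,1,1 ; -1190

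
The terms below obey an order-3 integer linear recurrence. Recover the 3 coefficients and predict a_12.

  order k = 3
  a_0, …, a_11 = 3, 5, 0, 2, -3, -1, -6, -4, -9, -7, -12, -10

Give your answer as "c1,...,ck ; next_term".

  a_3 = 1·0 + 1·5 + -1·3 = 2
  a_4 = 1·2 + 1·0 + -1·5 = -3
  a_5 = 1·-3 + 1·2 + -1·0 = -1
  a_6 = 1·-1 + 1·-3 + -1·2 = -6
  a_7 = 1·-6 + 1·-1 + -1·-3 = -4
  a_8 = 1·-4 + 1·-6 + -1·-1 = -9
  a_9 = 1·-9 + 1·-4 + -1·-6 = -7
  a_10 = 1·-7 + 1·-9 + -1·-4 = -12
  a_11 = 1·-12 + 1·-7 + -1·-9 = -10
  a_12 = 1·-10 + 1·-12 + -1·-7 = -15

1,1,-1 ; -15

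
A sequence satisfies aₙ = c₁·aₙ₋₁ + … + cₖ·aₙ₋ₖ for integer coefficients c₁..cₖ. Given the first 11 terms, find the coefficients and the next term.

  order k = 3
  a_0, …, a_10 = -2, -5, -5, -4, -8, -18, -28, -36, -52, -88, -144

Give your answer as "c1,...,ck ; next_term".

  a_3 = 2·-5 + -2·-5 + 2·-2 = -4
  a_4 = 2·-4 + -2·-5 + 2·-5 = -8
  a_5 = 2·-8 + -2·-4 + 2·-5 = -18
  a_6 = 2·-18 + -2·-8 + 2·-4 = -28
  a_7 = 2·-28 + -2·-18 + 2·-8 = -36
  a_8 = 2·-36 + -2·-28 + 2·-18 = -52
  a_9 = 2·-52 + -2·-36 + 2·-28 = -88
  a_10 = 2·-88 + -2·-52 + 2·-36 = -144
  a_11 = 2·-144 + -2·-88 + 2·-52 = -216

2,-2,2 ; -216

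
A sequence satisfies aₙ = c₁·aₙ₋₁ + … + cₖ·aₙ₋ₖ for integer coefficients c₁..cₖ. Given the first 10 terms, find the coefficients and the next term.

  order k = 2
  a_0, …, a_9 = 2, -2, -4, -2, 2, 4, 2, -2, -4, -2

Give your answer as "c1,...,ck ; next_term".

1,-1 ; 2

  a_2 = 1·-2 + -1·2 = -4
  a_3 = 1·-4 + -1·-2 = -2
  a_4 = 1·-2 + -1·-4 = 2
  a_5 = 1·2 + -1·-2 = 4
  a_6 = 1·4 + -1·2 = 2
  a_7 = 1·2 + -1·4 = -2
  a_8 = 1·-2 + -1·2 = -4
  a_9 = 1·-4 + -1·-2 = -2
  a_10 = 1·-2 + -1·-4 = 2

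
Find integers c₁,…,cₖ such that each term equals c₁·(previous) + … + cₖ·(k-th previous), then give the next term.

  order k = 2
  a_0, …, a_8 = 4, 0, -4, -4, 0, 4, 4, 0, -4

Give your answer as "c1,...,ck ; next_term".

  a_2 = 1·0 + -1·4 = -4
  a_3 = 1·-4 + -1·0 = -4
  a_4 = 1·-4 + -1·-4 = 0
  a_5 = 1·0 + -1·-4 = 4
  a_6 = 1·4 + -1·0 = 4
  a_7 = 1·4 + -1·4 = 0
  a_8 = 1·0 + -1·4 = -4
  a_9 = 1·-4 + -1·0 = -4

1,-1 ; -4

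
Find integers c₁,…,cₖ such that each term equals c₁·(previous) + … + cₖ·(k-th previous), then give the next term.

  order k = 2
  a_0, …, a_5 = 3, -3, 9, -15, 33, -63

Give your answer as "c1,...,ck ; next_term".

-1,2 ; 129

  a_2 = -1·-3 + 2·3 = 9
  a_3 = -1·9 + 2·-3 = -15
  a_4 = -1·-15 + 2·9 = 33
  a_5 = -1·33 + 2·-15 = -63
  a_6 = -1·-63 + 2·33 = 129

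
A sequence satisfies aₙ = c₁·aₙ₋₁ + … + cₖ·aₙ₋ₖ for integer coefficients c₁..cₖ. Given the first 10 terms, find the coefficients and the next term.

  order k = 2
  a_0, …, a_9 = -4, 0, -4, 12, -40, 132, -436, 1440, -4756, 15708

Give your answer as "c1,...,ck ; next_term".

-3,1 ; -51880

  a_2 = -3·0 + 1·-4 = -4
  a_3 = -3·-4 + 1·0 = 12
  a_4 = -3·12 + 1·-4 = -40
  a_5 = -3·-40 + 1·12 = 132
  a_6 = -3·132 + 1·-40 = -436
  a_7 = -3·-436 + 1·132 = 1440
  a_8 = -3·1440 + 1·-436 = -4756
  a_9 = -3·-4756 + 1·1440 = 15708
  a_10 = -3·15708 + 1·-4756 = -51880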